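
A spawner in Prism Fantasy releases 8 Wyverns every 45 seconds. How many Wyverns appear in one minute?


Spawns per minute = count * (60 / interval)
= 8 * (60 / 45)
= 8 * 1.3333
= 10.67

10.67 per minute


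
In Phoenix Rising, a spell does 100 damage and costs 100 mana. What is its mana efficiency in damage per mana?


Efficiency = damage / mana
= 100 / 100
= 1.00

1.00 dmg/mana


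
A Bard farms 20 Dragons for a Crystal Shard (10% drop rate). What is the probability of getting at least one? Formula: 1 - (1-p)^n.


P(at least one) = 1 - P(none) = 1 - (1-p)^n
p = 10/100 = 0.1
1 - p = 0.9
(1 - p)^20 = 0.9^20 = 0.121577
P(at least one) = 1 - 0.121577 = 0.8784

0.8784


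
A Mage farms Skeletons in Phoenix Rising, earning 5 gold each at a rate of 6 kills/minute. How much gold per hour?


Gold per minute = 5 * 6 = 30
Gold per hour = 30 * 60 = 1800

1800 gold/hour


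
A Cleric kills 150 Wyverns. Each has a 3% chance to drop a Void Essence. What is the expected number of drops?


Expected drops = kills * (drop_rate / 100)
= 150 * (3 / 100)
= 150 * 0.03
= 4.5

4.5 drops


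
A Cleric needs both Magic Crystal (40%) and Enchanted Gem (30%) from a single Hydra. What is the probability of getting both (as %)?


For independent events, P(both) = P(A) * P(B)
= 40% * 30%
= 1200 / 100 %
= 12.0%

12.0%


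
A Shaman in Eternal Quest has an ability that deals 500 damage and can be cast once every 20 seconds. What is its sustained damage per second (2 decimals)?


DPS = damage / cooldown
= 500 / 20
= 25.00

25.00 DPS


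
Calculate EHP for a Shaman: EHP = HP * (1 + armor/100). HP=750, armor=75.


EHP = 750 * (1 + 75/100)
= 750 * (1 + 0.75)
= 750 * 1.75
= 1312.5

1312.5 EHP


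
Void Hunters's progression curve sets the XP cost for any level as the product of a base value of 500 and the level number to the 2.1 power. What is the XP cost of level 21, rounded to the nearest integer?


XP = 500 * level^2.1
Substitute level = 21:
XP = 500 * 21^2.1
= 500 * 597.944
= 298972

298972 XP


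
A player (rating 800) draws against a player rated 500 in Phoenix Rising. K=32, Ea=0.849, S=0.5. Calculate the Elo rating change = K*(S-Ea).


Elo update: delta = K * (S - Ea), where S = 0.5 (draws)
S - Ea = 0.5 - 0.849 = -0.349
Rating change = 32 * -0.349
= -11.17

-11.17 rating points


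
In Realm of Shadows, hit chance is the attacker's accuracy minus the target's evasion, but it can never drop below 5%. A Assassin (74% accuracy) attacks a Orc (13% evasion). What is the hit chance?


accuracy - evasion = 74 - 13 = 61
Apply floor: max(61, 5) = 61
Hit chance = 61%

61%


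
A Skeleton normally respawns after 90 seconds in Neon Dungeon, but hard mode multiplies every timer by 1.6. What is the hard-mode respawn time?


Respawn time = base * multiplier
= 90 * 1.6
= 144.0 seconds

144.0 seconds


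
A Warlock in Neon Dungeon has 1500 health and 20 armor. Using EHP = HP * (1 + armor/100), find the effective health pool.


EHP = 1500 * (1 + 20/100)
= 1500 * (1 + 0.2)
= 1500 * 1.2
= 1800.0

1800.0 EHP


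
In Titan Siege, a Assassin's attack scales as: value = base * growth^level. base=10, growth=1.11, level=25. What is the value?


value = base * growth^level
= 10 * 1.11^25
= 10 * 13.585464
= 135.85

135.85 attack


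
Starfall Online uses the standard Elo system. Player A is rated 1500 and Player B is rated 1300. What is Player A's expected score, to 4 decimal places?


Elo expected score: Ea = 1/(1 + 10^((Rb-Ra)/400))
Rb - Ra = 1300 - 1500 = -200
(Rb-Ra)/400 = -200/400 = -0.5
10^-0.5 = 0.316228
Ea = 1/(1 + 0.316228) = 1/1.316228 = 0.7597

0.7597


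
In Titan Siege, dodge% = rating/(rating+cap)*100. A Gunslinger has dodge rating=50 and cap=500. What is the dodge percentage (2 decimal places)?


dodge% = 50 / (50 + 500) * 100
= 50 / 550 * 100
= 0.090909 * 100
= 9.09%

9.09%


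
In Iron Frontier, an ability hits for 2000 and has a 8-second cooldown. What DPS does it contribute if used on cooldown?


DPS = damage / cooldown
= 2000 / 8
= 250.00

250.00 DPS


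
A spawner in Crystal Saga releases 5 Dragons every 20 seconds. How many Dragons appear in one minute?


Spawns per minute = count * (60 / interval)
= 5 * (60 / 20)
= 5 * 3.0
= 15.0

15.0 per minute


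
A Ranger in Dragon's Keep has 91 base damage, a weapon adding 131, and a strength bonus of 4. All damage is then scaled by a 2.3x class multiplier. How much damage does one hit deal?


Sum base + weapon + str = 91 + 131 + 4 = 226
Multiply by 2.3:
226 * 2.3 = 519.8

519.8 damage


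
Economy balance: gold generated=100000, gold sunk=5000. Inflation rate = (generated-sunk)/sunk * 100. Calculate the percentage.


Net gold = 100000 - 5000 = 95000
Inflation rate = net / sunk * 100 = 95000 / 5000 * 100
= 19.0 * 100
= 1900.00%

1900.00%


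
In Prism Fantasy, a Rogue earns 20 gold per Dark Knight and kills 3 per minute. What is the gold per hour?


Gold per minute = 20 * 3 = 60
Gold per hour = 60 * 60 = 3600

3600 gold/hour


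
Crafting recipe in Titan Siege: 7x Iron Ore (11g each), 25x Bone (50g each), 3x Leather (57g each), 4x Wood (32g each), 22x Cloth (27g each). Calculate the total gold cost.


Cost breakdown:
  Iron Ore: 7 * 11 = 77
  Bone: 25 * 50 = 1250
  Leather: 3 * 57 = 171
  Wood: 4 * 32 = 128
  Cloth: 22 * 27 = 594
Total = 77 + 1250 + 171 + 128 + 594 = 2220

2220 gold


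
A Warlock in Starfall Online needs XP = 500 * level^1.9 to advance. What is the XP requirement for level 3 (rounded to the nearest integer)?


XP = 500 * level^1.9
Substitute level = 3:
XP = 500 * 3^1.9
= 500 * 8.0636
= 4032

4032 XP


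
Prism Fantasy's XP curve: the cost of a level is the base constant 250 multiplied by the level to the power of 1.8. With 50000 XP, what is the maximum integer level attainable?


XP = 250 * level^1.8, so level = (XP / 250)^(1/1.8)
= (50000 / 250)^(1/1.8)
= 200.0^0.5556
= 18.9824
Floor: level = 18

level 18


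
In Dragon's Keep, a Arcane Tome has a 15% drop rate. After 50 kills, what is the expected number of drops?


Expected drops = kills * (drop_rate / 100)
= 50 * (15 / 100)
= 50 * 0.15
= 7.5

7.5 drops


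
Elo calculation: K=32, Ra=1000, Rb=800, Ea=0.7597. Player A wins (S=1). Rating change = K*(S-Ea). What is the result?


Elo update: delta = K * (S - Ea), where S = 1 (wins)
S - Ea = 1 - 0.7597 = 0.2403
Rating change = 32 * 0.2403
= 7.69

7.69 rating points


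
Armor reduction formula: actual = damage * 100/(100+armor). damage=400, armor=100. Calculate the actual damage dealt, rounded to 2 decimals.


actual = 400 * 100 / (100 + 100)
= 400 * 100 / 200
= 40000 / 200
= 200.00

200.00 damage


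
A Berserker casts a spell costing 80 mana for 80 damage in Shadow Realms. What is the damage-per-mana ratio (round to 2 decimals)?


Efficiency = damage / mana
= 80 / 80
= 1.00

1.00 dmg/mana


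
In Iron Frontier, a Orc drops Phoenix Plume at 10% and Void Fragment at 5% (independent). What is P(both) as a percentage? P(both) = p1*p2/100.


For independent events, P(both) = P(A) * P(B)
= 10% * 5%
= 50 / 100 %
= 0.5%

0.5%


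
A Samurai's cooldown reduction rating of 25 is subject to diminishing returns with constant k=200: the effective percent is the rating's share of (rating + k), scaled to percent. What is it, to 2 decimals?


effective% = rating / (rating + k) * 100
= 25 / (25 + 200) * 100
= 25 / 225 * 100
= 0.111111 * 100
= 11.11%

11.11%


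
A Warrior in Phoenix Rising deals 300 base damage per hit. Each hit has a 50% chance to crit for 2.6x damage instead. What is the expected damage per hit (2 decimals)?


E[dmg] = base * (1 + crit_chance * (crit_mult - 1))
cc as decimal = 50/100 = 0.5
cm - 1 = 2.6 - 1 = 1.6
Bonus factor = 0.5 * 1.6 = 0.8
Total multiplier = 1 + 0.8 = 1.8
Expected damage = 300 * 1.8 = 540.00

540.00 damage


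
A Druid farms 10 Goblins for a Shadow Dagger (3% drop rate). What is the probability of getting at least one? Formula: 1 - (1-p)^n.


P(at least one) = 1 - P(none) = 1 - (1-p)^n
p = 3/100 = 0.03
1 - p = 0.97
(1 - p)^10 = 0.97^10 = 0.737424
P(at least one) = 1 - 0.737424 = 0.2626

0.2626


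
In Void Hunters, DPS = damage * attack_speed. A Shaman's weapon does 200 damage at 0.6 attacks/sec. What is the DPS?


DPS = damage * attack_speed
= 200 * 0.6
= 120.0

120.0 DPS


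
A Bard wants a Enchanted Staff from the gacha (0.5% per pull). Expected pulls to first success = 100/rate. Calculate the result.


Expected pulls for a geometric distribution = 1/p = 100 / rate%
= 100 / 0.5
= 200.0

200.0 pulls


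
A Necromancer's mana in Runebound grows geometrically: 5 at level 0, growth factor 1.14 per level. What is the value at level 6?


value = base * growth^level
= 5 * 1.14^6
= 5 * 2.194973
= 10.97

10.97 mana


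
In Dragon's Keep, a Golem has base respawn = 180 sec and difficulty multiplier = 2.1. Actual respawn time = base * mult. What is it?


Respawn time = base * multiplier
= 180 * 2.1
= 378.0 seconds

378.0 seconds


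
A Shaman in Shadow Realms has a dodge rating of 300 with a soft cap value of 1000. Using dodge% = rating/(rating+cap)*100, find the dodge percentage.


dodge% = 300 / (300 + 1000) * 100
= 300 / 1300 * 100
= 0.230769 * 100
= 23.08%

23.08%


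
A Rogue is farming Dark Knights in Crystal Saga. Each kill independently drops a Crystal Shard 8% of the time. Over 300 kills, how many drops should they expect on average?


Expected drops = kills * (drop_rate / 100)
= 300 * (8 / 100)
= 300 * 0.08
= 24.0

24.0 drops


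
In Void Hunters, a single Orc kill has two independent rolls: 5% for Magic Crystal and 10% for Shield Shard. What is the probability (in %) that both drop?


For independent events, P(both) = P(A) * P(B)
= 5% * 10%
= 50 / 100 %
= 0.5%

0.5%


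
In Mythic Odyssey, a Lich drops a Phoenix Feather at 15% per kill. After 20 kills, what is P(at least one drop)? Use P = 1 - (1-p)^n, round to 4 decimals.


P(at least one) = 1 - P(none) = 1 - (1-p)^n
p = 15/100 = 0.15
1 - p = 0.85
(1 - p)^20 = 0.85^20 = 0.038760
P(at least one) = 1 - 0.038760 = 0.9612

0.9612


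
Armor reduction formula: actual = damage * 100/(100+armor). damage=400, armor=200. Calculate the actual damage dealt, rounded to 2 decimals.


actual = 400 * 100 / (100 + 200)
= 400 * 100 / 300
= 40000 / 300
= 133.33

133.33 damage


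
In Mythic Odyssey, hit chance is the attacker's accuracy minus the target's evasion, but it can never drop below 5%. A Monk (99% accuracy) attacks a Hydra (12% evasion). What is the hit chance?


accuracy - evasion = 99 - 12 = 87
Apply floor: max(87, 5) = 87
Hit chance = 87%

87%


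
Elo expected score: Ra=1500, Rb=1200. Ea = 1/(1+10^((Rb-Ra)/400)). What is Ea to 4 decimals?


Elo expected score: Ea = 1/(1 + 10^((Rb-Ra)/400))
Rb - Ra = 1200 - 1500 = -300
(Rb-Ra)/400 = -300/400 = -0.75
10^-0.75 = 0.177828
Ea = 1/(1 + 0.177828) = 1/1.177828 = 0.8490

0.8490


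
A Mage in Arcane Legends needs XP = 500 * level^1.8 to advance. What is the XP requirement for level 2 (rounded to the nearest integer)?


XP = 500 * level^1.8
Substitute level = 2:
XP = 500 * 2^1.8
= 500 * 3.4822
= 1741

1741 XP


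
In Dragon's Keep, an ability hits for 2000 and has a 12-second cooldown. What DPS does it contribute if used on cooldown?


DPS = damage / cooldown
= 2000 / 12
= 166.67

166.67 DPS


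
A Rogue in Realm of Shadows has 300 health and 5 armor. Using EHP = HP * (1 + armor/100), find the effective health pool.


EHP = 300 * (1 + 5/100)
= 300 * (1 + 0.05)
= 300 * 1.05
= 315.0

315.0 EHP


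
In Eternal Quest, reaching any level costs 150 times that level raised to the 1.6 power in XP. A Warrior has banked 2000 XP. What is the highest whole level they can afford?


XP = 150 * level^1.6, so level = (XP / 150)^(1/1.6)
= (2000 / 150)^(1/1.6)
= 13.3333^0.625
= 5.0476
Floor: level = 5

level 5


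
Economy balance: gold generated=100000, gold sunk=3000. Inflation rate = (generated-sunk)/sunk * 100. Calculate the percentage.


Net gold = 100000 - 3000 = 97000
Inflation rate = net / sunk * 100 = 97000 / 3000 * 100
= 32.333333 * 100
= 3233.33%

3233.33%


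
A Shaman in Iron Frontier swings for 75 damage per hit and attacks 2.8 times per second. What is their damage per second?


DPS = damage * attack_speed
= 75 * 2.8
= 210.0

210.0 DPS


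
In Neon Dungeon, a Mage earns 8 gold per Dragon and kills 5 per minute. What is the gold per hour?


Gold per minute = 8 * 5 = 40
Gold per hour = 40 * 60 = 2400

2400 gold/hour


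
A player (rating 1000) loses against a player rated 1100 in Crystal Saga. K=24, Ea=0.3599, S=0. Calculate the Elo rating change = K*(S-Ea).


Elo update: delta = K * (S - Ea), where S = 0 (loses)
S - Ea = 0 - 0.3599 = -0.3599
Rating change = 24 * -0.3599
= -8.64

-8.64 rating points


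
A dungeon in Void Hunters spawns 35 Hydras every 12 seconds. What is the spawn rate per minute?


Spawns per minute = count * (60 / interval)
= 35 * (60 / 12)
= 35 * 5.0
= 175.0

175.0 per minute


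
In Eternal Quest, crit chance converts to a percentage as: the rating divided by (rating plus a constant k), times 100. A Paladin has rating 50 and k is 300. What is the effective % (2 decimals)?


effective% = rating / (rating + k) * 100
= 50 / (50 + 300) * 100
= 50 / 350 * 100
= 0.142857 * 100
= 14.29%

14.29%


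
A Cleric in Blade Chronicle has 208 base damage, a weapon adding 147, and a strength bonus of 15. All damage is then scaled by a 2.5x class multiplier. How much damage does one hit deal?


Sum base + weapon + str = 208 + 147 + 15 = 370
Multiply by 2.5:
370 * 2.5 = 925.0

925.0 damage


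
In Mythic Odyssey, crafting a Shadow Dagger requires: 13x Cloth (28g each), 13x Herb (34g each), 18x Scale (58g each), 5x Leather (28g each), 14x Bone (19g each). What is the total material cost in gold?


Cost breakdown:
  Cloth: 13 * 28 = 364
  Herb: 13 * 34 = 442
  Scale: 18 * 58 = 1044
  Leather: 5 * 28 = 140
  Bone: 14 * 19 = 266
Total = 364 + 442 + 1044 + 140 + 266 = 2256

2256 gold


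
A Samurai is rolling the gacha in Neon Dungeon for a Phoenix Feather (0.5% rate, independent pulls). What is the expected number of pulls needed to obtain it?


Expected pulls for a geometric distribution = 1/p = 100 / rate%
= 100 / 0.5
= 200.0

200.0 pulls


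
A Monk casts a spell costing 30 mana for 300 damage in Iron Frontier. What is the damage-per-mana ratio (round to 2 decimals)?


Efficiency = damage / mana
= 300 / 30
= 10.00

10.00 dmg/mana


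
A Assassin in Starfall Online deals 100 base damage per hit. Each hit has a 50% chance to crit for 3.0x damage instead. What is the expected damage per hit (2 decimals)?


E[dmg] = base * (1 + crit_chance * (crit_mult - 1))
cc as decimal = 50/100 = 0.5
cm - 1 = 3.0 - 1 = 2.0
Bonus factor = 0.5 * 2.0 = 1.0
Total multiplier = 1 + 1.0 = 2.0
Expected damage = 100 * 2.0 = 200.00

200.00 damage


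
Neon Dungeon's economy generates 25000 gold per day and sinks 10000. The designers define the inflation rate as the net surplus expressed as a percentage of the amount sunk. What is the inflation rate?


Net gold = 25000 - 10000 = 15000
Inflation rate = net / sunk * 100 = 15000 / 10000 * 100
= 1.5 * 100
= 150.00%

150.00%


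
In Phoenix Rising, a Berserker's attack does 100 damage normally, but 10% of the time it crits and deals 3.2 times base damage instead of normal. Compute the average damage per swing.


E[dmg] = base * (1 + crit_chance * (crit_mult - 1))
cc as decimal = 10/100 = 0.1
cm - 1 = 3.2 - 1 = 2.2
Bonus factor = 0.1 * 2.2 = 0.22
Total multiplier = 1 + 0.22 = 1.22
Expected damage = 100 * 1.22 = 122.00

122.00 damage


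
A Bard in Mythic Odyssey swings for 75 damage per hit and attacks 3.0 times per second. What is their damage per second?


DPS = damage * attack_speed
= 75 * 3.0
= 225.0

225.0 DPS


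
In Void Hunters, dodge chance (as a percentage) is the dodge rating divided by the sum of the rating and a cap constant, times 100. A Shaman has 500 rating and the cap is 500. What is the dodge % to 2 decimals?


dodge% = 500 / (500 + 500) * 100
= 500 / 1000 * 100
= 0.5 * 100
= 50.00%

50.00%


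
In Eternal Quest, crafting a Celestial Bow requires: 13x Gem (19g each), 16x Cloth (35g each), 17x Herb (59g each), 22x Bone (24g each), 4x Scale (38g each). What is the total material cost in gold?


Cost breakdown:
  Gem: 13 * 19 = 247
  Cloth: 16 * 35 = 560
  Herb: 17 * 59 = 1003
  Bone: 22 * 24 = 528
  Scale: 4 * 38 = 152
Total = 247 + 560 + 1003 + 528 + 152 = 2490

2490 gold


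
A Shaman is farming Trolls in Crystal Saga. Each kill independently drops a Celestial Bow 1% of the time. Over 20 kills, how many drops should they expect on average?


Expected drops = kills * (drop_rate / 100)
= 20 * (1 / 100)
= 20 * 0.01
= 0.2

0.2 drops


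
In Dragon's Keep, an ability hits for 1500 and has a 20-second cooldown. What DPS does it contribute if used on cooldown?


DPS = damage / cooldown
= 1500 / 20
= 75.00

75.00 DPS


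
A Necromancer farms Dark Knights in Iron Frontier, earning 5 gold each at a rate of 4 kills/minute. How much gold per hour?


Gold per minute = 5 * 4 = 20
Gold per hour = 20 * 60 = 1200

1200 gold/hour


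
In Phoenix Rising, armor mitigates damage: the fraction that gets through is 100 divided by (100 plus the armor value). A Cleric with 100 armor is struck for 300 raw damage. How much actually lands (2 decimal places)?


actual = 300 * 100 / (100 + 100)
= 300 * 100 / 200
= 30000 / 200
= 150.00

150.00 damage


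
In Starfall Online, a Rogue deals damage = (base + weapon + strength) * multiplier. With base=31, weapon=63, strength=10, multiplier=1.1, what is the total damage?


Sum base + weapon + str = 31 + 63 + 10 = 104
Multiply by 1.1:
104 * 1.1 = 114.4

114.4 damage


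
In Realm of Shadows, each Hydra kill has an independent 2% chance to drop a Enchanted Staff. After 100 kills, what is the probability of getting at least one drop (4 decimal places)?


P(at least one) = 1 - P(none) = 1 - (1-p)^n
p = 2/100 = 0.02
1 - p = 0.98
(1 - p)^100 = 0.98^100 = 0.132620
P(at least one) = 1 - 0.132620 = 0.8674

0.8674


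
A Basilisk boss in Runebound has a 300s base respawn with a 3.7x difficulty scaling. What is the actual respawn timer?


Respawn time = base * multiplier
= 300 * 3.7
= 1110.0 seconds

1110.0 seconds


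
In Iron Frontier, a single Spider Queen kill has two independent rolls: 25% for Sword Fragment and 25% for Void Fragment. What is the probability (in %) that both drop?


For independent events, P(both) = P(A) * P(B)
= 25% * 25%
= 625 / 100 %
= 6.25%

6.25%


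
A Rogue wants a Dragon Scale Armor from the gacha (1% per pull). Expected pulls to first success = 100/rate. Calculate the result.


Expected pulls for a geometric distribution = 1/p = 100 / rate%
= 100 / 1
= 100.0

100.0 pulls


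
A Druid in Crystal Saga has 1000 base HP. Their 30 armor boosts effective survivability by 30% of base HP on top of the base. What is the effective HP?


EHP = 1000 * (1 + 30/100)
= 1000 * (1 + 0.3)
= 1000 * 1.3
= 1300.0

1300.0 EHP


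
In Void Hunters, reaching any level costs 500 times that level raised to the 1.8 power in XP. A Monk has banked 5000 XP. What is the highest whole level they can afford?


XP = 500 * level^1.8, so level = (XP / 500)^(1/1.8)
= (5000 / 500)^(1/1.8)
= 10.0^0.5556
= 3.5938
Floor: level = 3

level 3


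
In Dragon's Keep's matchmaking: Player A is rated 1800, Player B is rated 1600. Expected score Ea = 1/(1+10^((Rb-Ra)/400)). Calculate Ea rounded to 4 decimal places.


Elo expected score: Ea = 1/(1 + 10^((Rb-Ra)/400))
Rb - Ra = 1600 - 1800 = -200
(Rb-Ra)/400 = -200/400 = -0.5
10^-0.5 = 0.316228
Ea = 1/(1 + 0.316228) = 1/1.316228 = 0.7597

0.7597


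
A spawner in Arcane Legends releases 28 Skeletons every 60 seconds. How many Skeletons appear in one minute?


Spawns per minute = count * (60 / interval)
= 28 * (60 / 60)
= 28 * 1.0
= 28.0

28.0 per minute


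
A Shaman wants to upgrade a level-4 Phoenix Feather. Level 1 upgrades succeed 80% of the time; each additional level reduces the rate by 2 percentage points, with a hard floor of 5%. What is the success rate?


raw_rate = 80 - 2 * (4 - 1)
= 80 - 2 * 3
= 80 - 6
= 74
Apply floor: max(74, 5) = 74%

74%


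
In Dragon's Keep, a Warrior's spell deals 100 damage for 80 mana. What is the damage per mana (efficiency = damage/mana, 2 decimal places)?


Efficiency = damage / mana
= 100 / 80
= 1.25

1.25 dmg/mana


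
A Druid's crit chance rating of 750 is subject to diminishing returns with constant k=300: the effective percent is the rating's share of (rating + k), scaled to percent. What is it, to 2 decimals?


effective% = rating / (rating + k) * 100
= 750 / (750 + 300) * 100
= 750 / 1050 * 100
= 0.714286 * 100
= 71.43%

71.43%


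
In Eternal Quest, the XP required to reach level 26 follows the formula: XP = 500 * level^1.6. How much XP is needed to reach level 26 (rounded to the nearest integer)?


XP = 500 * level^1.6
Substitute level = 26:
XP = 500 * 26^1.6
= 500 * 183.6358
= 91818

91818 XP


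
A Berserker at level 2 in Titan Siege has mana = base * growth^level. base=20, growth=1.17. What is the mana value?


value = base * growth^level
= 20 * 1.17^2
= 20 * 1.3689
= 27.38

27.38 mana


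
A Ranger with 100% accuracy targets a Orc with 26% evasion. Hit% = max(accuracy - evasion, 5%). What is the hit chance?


accuracy - evasion = 100 - 26 = 74
Apply floor: max(74, 5) = 74
Hit chance = 74%

74%


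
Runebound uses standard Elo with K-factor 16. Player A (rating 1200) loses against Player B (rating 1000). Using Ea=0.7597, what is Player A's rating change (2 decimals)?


Elo update: delta = K * (S - Ea), where S = 0 (loses)
S - Ea = 0 - 0.7597 = -0.7597
Rating change = 16 * -0.7597
= -12.16

-12.16 rating points


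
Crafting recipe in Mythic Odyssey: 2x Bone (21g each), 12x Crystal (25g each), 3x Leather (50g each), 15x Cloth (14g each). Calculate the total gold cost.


Cost breakdown:
  Bone: 2 * 21 = 42
  Crystal: 12 * 25 = 300
  Leather: 3 * 50 = 150
  Cloth: 15 * 14 = 210
Total = 42 + 300 + 150 + 210 = 702

702 gold


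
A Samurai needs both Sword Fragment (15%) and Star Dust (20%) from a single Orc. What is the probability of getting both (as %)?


For independent events, P(both) = P(A) * P(B)
= 15% * 20%
= 300 / 100 %
= 3.0%

3.0%


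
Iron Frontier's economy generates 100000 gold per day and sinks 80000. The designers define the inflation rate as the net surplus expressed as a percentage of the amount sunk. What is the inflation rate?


Net gold = 100000 - 80000 = 20000
Inflation rate = net / sunk * 100 = 20000 / 80000 * 100
= 0.25 * 100
= 25.00%

25.00%


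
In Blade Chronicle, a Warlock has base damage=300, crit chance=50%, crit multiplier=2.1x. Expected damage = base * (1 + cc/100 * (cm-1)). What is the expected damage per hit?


E[dmg] = base * (1 + crit_chance * (crit_mult - 1))
cc as decimal = 50/100 = 0.5
cm - 1 = 2.1 - 1 = 1.1
Bonus factor = 0.5 * 1.1 = 0.55
Total multiplier = 1 + 0.55 = 1.55
Expected damage = 300 * 1.55 = 465.00

465.00 damage


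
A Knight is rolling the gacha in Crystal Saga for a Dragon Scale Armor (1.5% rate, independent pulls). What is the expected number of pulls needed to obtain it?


Expected pulls for a geometric distribution = 1/p = 100 / rate%
= 100 / 1.5
= 66.67

66.67 pulls


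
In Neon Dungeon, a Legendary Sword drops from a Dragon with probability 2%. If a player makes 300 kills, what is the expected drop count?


Expected drops = kills * (drop_rate / 100)
= 300 * (2 / 100)
= 300 * 0.02
= 6.0

6.0 drops


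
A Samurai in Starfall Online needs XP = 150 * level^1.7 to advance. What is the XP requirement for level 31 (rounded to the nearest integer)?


XP = 150 * level^1.7
Substitute level = 31:
XP = 150 * 31^1.7
= 150 * 343.0164
= 51452

51452 XP


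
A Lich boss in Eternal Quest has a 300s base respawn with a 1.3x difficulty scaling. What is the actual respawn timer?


Respawn time = base * multiplier
= 300 * 1.3
= 390.0 seconds

390.0 seconds


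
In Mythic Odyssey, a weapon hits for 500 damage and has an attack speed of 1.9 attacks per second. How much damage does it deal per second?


DPS = damage * attack_speed
= 500 * 1.9
= 950.0

950.0 DPS


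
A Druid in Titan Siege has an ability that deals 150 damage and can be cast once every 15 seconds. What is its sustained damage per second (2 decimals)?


DPS = damage / cooldown
= 150 / 15
= 10.00

10.00 DPS


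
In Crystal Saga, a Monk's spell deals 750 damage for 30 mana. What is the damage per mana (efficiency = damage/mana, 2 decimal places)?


Efficiency = damage / mana
= 750 / 30
= 25.00

25.00 dmg/mana


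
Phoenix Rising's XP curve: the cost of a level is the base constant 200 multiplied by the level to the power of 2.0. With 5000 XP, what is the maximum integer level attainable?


XP = 200 * level^2.0, so level = (XP / 200)^(1/2.0)
= (5000 / 200)^(1/2.0)
= 25.0^0.5
= 5.0
Floor: level = 5

level 5


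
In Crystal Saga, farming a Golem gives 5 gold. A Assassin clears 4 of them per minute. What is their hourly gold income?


Gold per minute = 5 * 4 = 20
Gold per hour = 20 * 60 = 1200

1200 gold/hour


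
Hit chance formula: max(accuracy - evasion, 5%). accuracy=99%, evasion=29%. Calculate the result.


accuracy - evasion = 99 - 29 = 70
Apply floor: max(70, 5) = 70
Hit chance = 70%

70%


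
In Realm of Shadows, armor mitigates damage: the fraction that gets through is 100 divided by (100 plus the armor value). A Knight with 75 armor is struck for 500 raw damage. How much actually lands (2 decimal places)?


actual = 500 * 100 / (100 + 75)
= 500 * 100 / 175
= 50000 / 175
= 285.71

285.71 damage


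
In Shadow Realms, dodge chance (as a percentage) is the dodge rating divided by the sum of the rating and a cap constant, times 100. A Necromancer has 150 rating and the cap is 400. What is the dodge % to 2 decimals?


dodge% = 150 / (150 + 400) * 100
= 150 / 550 * 100
= 0.272727 * 100
= 27.27%

27.27%


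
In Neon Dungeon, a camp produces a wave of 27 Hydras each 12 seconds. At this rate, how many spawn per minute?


Spawns per minute = count * (60 / interval)
= 27 * (60 / 12)
= 27 * 5.0
= 135.0

135.0 per minute


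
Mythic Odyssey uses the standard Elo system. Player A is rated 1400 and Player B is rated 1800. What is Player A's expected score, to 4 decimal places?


Elo expected score: Ea = 1/(1 + 10^((Rb-Ra)/400))
Rb - Ra = 1800 - 1400 = 400
(Rb-Ra)/400 = 400/400 = 1.0
10^1.0 = 10.0
Ea = 1/(1 + 10.0) = 1/11.0 = 0.0909

0.0909


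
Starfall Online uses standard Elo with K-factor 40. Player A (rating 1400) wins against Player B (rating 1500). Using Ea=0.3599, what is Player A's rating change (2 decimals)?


Elo update: delta = K * (S - Ea), where S = 1 (wins)
S - Ea = 1 - 0.3599 = 0.6401
Rating change = 40 * 0.6401
= 25.60

25.60 rating points


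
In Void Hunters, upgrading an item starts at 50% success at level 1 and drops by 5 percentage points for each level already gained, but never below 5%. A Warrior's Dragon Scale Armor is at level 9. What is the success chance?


raw_rate = 50 - 5 * (9 - 1)
= 50 - 5 * 8
= 50 - 40
= 10
Apply floor: max(10, 5) = 10%

10%


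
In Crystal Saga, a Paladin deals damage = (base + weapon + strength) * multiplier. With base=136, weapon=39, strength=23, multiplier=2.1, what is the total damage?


Sum base + weapon + str = 136 + 39 + 23 = 198
Multiply by 2.1:
198 * 2.1 = 415.8

415.8 damage


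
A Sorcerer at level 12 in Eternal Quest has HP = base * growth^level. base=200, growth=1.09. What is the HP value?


value = base * growth^level
= 200 * 1.09^12
= 200 * 2.812665
= 562.53

562.53 HP


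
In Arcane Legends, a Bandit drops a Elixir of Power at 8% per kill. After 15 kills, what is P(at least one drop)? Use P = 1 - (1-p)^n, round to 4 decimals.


P(at least one) = 1 - P(none) = 1 - (1-p)^n
p = 8/100 = 0.08
1 - p = 0.92
(1 - p)^15 = 0.92^15 = 0.286297
P(at least one) = 1 - 0.286297 = 0.7137

0.7137


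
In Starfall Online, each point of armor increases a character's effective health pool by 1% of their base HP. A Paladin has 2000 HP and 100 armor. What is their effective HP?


EHP = 2000 * (1 + 100/100)
= 2000 * (1 + 1.0)
= 2000 * 2.0
= 4000.0

4000.0 EHP


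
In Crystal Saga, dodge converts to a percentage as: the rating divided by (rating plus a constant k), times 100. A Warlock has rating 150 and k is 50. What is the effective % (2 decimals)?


effective% = rating / (rating + k) * 100
= 150 / (150 + 50) * 100
= 150 / 200 * 100
= 0.75 * 100
= 75.00%

75.00%


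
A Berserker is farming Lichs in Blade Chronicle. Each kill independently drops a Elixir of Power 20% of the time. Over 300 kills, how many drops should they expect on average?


Expected drops = kills * (drop_rate / 100)
= 300 * (20 / 100)
= 300 * 0.2
= 60.0

60.0 drops


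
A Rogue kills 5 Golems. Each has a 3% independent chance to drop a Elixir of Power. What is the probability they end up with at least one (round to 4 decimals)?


P(at least one) = 1 - P(none) = 1 - (1-p)^n
p = 3/100 = 0.03
1 - p = 0.97
(1 - p)^5 = 0.97^5 = 0.858734
P(at least one) = 1 - 0.858734 = 0.1413

0.1413


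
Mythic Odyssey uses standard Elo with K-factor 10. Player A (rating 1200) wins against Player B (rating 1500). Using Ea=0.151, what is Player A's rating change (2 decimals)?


Elo update: delta = K * (S - Ea), where S = 1 (wins)
S - Ea = 1 - 0.151 = 0.849
Rating change = 10 * 0.849
= 8.49

8.49 rating points


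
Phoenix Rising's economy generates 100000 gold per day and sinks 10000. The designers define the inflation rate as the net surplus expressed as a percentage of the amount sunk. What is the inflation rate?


Net gold = 100000 - 10000 = 90000
Inflation rate = net / sunk * 100 = 90000 / 10000 * 100
= 9.0 * 100
= 900.00%

900.00%


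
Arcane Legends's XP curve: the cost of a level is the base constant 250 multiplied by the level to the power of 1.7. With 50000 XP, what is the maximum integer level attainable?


XP = 250 * level^1.7, so level = (XP / 250)^(1/1.7)
= (50000 / 250)^(1/1.7)
= 200.0^0.5882
= 22.5708
Floor: level = 22

level 22


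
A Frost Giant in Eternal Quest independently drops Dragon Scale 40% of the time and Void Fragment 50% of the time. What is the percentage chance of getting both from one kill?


For independent events, P(both) = P(A) * P(B)
= 40% * 50%
= 2000 / 100 %
= 20.0%

20.0%


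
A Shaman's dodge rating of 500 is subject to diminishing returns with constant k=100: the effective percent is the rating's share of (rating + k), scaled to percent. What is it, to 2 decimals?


effective% = rating / (rating + k) * 100
= 500 / (500 + 100) * 100
= 500 / 600 * 100
= 0.833333 * 100
= 83.33%

83.33%


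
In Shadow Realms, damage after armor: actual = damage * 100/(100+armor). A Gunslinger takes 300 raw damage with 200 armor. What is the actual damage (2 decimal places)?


actual = 300 * 100 / (100 + 200)
= 300 * 100 / 300
= 30000 / 300
= 100.00

100.00 damage


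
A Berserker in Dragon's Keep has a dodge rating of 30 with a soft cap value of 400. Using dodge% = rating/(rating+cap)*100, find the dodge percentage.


dodge% = 30 / (30 + 400) * 100
= 30 / 430 * 100
= 0.069767 * 100
= 6.98%

6.98%


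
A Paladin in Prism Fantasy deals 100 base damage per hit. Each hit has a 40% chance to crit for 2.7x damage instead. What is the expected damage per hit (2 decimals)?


E[dmg] = base * (1 + crit_chance * (crit_mult - 1))
cc as decimal = 40/100 = 0.4
cm - 1 = 2.7 - 1 = 1.7
Bonus factor = 0.4 * 1.7 = 0.68
Total multiplier = 1 + 0.68 = 1.68
Expected damage = 100 * 1.68 = 168.00

168.00 damage


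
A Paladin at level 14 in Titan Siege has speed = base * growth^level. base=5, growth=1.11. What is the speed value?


value = base * growth^level
= 5 * 1.11^14
= 5 * 4.310441
= 21.55

21.55 speed


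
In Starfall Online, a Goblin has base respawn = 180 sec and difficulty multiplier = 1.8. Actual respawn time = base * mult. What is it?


Respawn time = base * multiplier
= 180 * 1.8
= 324.0 seconds

324.0 seconds


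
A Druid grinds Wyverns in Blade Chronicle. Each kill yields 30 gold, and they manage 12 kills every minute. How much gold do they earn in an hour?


Gold per minute = 30 * 12 = 360
Gold per hour = 360 * 60 = 21600

21600 gold/hour


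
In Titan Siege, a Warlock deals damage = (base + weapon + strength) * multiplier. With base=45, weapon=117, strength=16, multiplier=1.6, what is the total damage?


Sum base + weapon + str = 45 + 117 + 16 = 178
Multiply by 1.6:
178 * 1.6 = 284.8

284.8 damage


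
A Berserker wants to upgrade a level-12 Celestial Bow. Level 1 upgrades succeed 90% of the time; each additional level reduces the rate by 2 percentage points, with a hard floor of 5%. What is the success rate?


raw_rate = 90 - 2 * (12 - 1)
= 90 - 2 * 11
= 90 - 22
= 68
Apply floor: max(68, 5) = 68%

68%


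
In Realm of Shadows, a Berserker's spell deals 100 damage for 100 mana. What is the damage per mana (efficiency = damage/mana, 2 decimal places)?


Efficiency = damage / mana
= 100 / 100
= 1.00

1.00 dmg/mana


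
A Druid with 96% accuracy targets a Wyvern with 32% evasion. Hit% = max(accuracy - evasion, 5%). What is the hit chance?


accuracy - evasion = 96 - 32 = 64
Apply floor: max(64, 5) = 64
Hit chance = 64%

64%


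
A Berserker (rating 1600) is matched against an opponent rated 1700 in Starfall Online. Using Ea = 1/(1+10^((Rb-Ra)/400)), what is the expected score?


Elo expected score: Ea = 1/(1 + 10^((Rb-Ra)/400))
Rb - Ra = 1700 - 1600 = 100
(Rb-Ra)/400 = 100/400 = 0.25
10^0.25 = 1.778279
Ea = 1/(1 + 1.778279) = 1/2.778279 = 0.3599

0.3599


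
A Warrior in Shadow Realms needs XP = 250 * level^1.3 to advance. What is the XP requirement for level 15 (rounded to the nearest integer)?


XP = 250 * level^1.3
Substitute level = 15:
XP = 250 * 15^1.3
= 250 * 33.8002
= 8450

8450 XP


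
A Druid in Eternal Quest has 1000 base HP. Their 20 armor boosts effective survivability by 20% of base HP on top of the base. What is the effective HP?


EHP = 1000 * (1 + 20/100)
= 1000 * (1 + 0.2)
= 1000 * 1.2
= 1200.0

1200.0 EHP


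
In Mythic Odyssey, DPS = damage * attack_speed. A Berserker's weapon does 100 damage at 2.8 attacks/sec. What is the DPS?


DPS = damage * attack_speed
= 100 * 2.8
= 280.0

280.0 DPS


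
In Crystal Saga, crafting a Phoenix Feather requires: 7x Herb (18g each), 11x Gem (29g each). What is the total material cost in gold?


Cost breakdown:
  Herb: 7 * 18 = 126
  Gem: 11 * 29 = 319
Total = 126 + 319 = 445

445 gold


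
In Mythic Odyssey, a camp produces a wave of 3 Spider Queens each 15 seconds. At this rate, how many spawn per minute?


Spawns per minute = count * (60 / interval)
= 3 * (60 / 15)
= 3 * 4.0
= 12.0

12.0 per minute


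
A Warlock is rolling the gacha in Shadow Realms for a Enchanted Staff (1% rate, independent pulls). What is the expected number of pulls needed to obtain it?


Expected pulls for a geometric distribution = 1/p = 100 / rate%
= 100 / 1
= 100.0

100.0 pulls


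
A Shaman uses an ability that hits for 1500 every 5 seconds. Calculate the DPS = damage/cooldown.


DPS = damage / cooldown
= 1500 / 5
= 300.00

300.00 DPS


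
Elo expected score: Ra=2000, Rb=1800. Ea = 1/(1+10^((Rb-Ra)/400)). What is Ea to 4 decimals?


Elo expected score: Ea = 1/(1 + 10^((Rb-Ra)/400))
Rb - Ra = 1800 - 2000 = -200
(Rb-Ra)/400 = -200/400 = -0.5
10^-0.5 = 0.316228
Ea = 1/(1 + 0.316228) = 1/1.316228 = 0.7597

0.7597


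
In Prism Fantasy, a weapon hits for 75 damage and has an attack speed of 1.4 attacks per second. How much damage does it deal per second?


DPS = damage * attack_speed
= 75 * 1.4
= 105.0

105.0 DPS


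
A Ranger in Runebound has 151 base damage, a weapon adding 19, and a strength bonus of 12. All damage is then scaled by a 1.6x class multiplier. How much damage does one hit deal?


Sum base + weapon + str = 151 + 19 + 12 = 182
Multiply by 1.6:
182 * 1.6 = 291.2

291.2 damage


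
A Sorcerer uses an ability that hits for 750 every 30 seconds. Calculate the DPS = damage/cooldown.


DPS = damage / cooldown
= 750 / 30
= 25.00

25.00 DPS


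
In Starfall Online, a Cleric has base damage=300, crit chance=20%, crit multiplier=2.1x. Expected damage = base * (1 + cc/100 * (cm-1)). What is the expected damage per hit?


E[dmg] = base * (1 + crit_chance * (crit_mult - 1))
cc as decimal = 20/100 = 0.2
cm - 1 = 2.1 - 1 = 1.1
Bonus factor = 0.2 * 1.1 = 0.22
Total multiplier = 1 + 0.22 = 1.22
Expected damage = 300 * 1.22 = 366.00

366.00 damage


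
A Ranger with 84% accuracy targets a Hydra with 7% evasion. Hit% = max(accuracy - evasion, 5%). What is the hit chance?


accuracy - evasion = 84 - 7 = 77
Apply floor: max(77, 5) = 77
Hit chance = 77%

77%


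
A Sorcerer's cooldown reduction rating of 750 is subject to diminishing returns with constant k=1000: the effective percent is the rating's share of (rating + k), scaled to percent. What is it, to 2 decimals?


effective% = rating / (rating + k) * 100
= 750 / (750 + 1000) * 100
= 750 / 1750 * 100
= 0.428571 * 100
= 42.86%

42.86%


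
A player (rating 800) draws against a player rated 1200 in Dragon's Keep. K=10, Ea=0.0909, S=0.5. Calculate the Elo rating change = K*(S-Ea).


Elo update: delta = K * (S - Ea), where S = 0.5 (draws)
S - Ea = 0.5 - 0.0909 = 0.4091
Rating change = 10 * 0.4091
= 4.09

4.09 rating points


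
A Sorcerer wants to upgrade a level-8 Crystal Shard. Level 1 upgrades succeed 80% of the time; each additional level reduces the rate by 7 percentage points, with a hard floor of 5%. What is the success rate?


raw_rate = 80 - 7 * (8 - 1)
= 80 - 7 * 7
= 80 - 49
= 31
Apply floor: max(31, 5) = 31%

31%


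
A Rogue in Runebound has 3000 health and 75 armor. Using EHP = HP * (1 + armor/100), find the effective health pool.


EHP = 3000 * (1 + 75/100)
= 3000 * (1 + 0.75)
= 3000 * 1.75
= 5250.0

5250.0 EHP


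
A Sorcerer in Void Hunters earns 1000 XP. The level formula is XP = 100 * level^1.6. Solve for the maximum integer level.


XP = 100 * level^1.6, so level = (XP / 100)^(1/1.6)
= (1000 / 100)^(1/1.6)
= 10.0^0.625
= 4.217
Floor: level = 4

level 4


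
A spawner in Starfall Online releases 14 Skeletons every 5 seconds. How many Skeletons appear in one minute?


Spawns per minute = count * (60 / interval)
= 14 * (60 / 5)
= 14 * 12.0
= 168.0

168.0 per minute


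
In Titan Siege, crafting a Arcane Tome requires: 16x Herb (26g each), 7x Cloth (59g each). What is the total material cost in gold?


Cost breakdown:
  Herb: 16 * 26 = 416
  Cloth: 7 * 59 = 413
Total = 416 + 413 = 829

829 gold


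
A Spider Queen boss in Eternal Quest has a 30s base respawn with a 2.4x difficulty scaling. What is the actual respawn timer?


Respawn time = base * multiplier
= 30 * 2.4
= 72.0 seconds

72.0 seconds


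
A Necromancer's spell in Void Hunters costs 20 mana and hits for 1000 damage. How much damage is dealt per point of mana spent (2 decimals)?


Efficiency = damage / mana
= 1000 / 20
= 50.00

50.00 dmg/mana


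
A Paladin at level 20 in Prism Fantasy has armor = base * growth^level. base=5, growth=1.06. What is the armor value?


value = base * growth^level
= 5 * 1.06^20
= 5 * 3.207135
= 16.04

16.04 armor


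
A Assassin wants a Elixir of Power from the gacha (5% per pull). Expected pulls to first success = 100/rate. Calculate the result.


Expected pulls for a geometric distribution = 1/p = 100 / rate%
= 100 / 5
= 20.0

20.0 pulls
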